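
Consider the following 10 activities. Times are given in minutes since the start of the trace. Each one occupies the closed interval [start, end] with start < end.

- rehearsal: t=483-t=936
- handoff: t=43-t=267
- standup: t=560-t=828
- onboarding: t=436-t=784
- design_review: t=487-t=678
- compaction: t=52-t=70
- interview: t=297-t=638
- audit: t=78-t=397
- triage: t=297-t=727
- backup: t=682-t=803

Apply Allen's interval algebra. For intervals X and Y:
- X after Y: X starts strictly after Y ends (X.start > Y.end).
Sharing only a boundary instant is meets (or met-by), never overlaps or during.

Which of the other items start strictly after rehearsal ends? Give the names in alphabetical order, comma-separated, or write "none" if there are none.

Target rehearsal = [t=483, t=936].
audit [t=78, t=397] → before → no.
backup [t=682, t=803] → during → no.
compaction [t=52, t=70] → before → no.
design_review [t=487, t=678] → during → no.
handoff [t=43, t=267] → before → no.
interview [t=297, t=638] → overlaps → no.
onboarding [t=436, t=784] → overlaps → no.
standup [t=560, t=828] → during → no.
triage [t=297, t=727] → overlaps → no.
Result: none.

none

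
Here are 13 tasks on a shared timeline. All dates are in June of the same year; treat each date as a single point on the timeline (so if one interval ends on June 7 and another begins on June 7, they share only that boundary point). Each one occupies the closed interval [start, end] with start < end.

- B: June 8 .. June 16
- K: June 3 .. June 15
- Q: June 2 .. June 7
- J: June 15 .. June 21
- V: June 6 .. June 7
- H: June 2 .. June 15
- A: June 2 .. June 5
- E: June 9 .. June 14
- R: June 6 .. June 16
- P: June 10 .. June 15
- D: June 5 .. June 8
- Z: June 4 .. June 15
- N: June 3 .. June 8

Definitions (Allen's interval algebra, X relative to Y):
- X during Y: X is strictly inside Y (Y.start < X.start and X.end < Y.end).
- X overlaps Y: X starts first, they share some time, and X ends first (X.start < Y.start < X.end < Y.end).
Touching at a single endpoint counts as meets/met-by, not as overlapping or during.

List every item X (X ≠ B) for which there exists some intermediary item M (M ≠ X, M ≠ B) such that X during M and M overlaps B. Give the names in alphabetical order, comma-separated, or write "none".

Target B = [June 8, June 16].
Intermediaries M with M overlaps B: H, K, Z.
Via H — items with X during H: D, E, N, V.
Via K — items with X during K: D, E, V.
Via Z — items with X during Z: D, E, V.
Union: D, E, N, V.

D, E, N, V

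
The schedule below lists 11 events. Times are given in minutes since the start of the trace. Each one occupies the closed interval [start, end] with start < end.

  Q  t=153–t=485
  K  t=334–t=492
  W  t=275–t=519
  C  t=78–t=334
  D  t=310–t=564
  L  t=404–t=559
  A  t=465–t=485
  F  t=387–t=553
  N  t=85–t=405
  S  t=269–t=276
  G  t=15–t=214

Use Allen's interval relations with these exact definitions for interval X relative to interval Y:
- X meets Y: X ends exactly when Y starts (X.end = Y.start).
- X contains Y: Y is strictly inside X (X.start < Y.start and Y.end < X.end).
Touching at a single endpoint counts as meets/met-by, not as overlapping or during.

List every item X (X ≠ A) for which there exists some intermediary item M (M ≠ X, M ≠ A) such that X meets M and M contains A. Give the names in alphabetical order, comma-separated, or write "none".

Target A = [t=465, t=485].
Intermediaries M with M contains A: D, F, K, L, W.
Via D — items with X meets D: none.
Via F — items with X meets F: none.
Via K — items with X meets K: C.
Via L — items with X meets L: none.
Via W — items with X meets W: none.
Union: C.

C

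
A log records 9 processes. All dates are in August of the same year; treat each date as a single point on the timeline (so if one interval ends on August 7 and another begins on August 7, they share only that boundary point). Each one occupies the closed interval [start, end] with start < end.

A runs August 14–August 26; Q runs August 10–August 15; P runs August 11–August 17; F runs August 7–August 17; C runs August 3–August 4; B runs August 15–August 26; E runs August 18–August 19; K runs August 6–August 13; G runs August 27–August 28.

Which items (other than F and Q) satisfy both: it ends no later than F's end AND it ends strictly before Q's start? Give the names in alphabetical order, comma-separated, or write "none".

C

Conditions: its end is no later than F's end (X.end <= August 17) AND its end is strictly before Q's start (X.end < August 10).
A: end August 26 <= August 17? ✗; end August 26 < August 10? ✗ → no.
B: end August 26 <= August 17? ✗; end August 26 < August 10? ✗ → no.
C: end August 4 <= August 17? ✓; end August 4 < August 10? ✓ → yes.
E: end August 19 <= August 17? ✗; end August 19 < August 10? ✗ → no.
G: end August 28 <= August 17? ✗; end August 28 < August 10? ✗ → no.
K: end August 13 <= August 17? ✓; end August 13 < August 10? ✗ → no.
P: end August 17 <= August 17? ✓; end August 17 < August 10? ✗ → no.
Result: C.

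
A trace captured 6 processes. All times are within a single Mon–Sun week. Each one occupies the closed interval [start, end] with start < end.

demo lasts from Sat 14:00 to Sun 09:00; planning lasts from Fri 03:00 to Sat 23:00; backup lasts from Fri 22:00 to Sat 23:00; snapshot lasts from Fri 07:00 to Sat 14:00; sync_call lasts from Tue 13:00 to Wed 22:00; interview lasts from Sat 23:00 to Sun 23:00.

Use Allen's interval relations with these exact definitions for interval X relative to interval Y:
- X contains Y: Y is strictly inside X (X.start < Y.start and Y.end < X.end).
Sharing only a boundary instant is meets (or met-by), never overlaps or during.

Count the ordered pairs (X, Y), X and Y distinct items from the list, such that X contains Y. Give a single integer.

1

Checking all 30 ordered pairs for relation 'contains'; matching pairs in alphabetical order:
(planning, snapshot): planning contains snapshot ✓
Count: 1.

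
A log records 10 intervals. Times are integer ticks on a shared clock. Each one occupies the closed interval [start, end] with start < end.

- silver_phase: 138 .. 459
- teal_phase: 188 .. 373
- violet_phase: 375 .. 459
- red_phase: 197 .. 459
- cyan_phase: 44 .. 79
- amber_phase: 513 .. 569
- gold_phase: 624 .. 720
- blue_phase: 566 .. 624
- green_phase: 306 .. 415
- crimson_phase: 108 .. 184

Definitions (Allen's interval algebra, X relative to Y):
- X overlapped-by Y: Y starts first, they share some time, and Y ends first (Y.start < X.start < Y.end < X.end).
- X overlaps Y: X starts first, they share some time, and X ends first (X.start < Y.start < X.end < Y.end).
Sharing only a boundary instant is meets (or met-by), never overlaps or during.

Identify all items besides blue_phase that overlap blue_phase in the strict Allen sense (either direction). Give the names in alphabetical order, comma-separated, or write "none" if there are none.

Target blue_phase = [566, 624].
amber_phase [513, 569] → overlaps → yes.
crimson_phase [108, 184] → before → no.
cyan_phase [44, 79] → before → no.
gold_phase [624, 720] → met-by → no.
green_phase [306, 415] → before → no.
red_phase [197, 459] → before → no.
silver_phase [138, 459] → before → no.
teal_phase [188, 373] → before → no.
violet_phase [375, 459] → before → no.
Result: amber_phase.

amber_phase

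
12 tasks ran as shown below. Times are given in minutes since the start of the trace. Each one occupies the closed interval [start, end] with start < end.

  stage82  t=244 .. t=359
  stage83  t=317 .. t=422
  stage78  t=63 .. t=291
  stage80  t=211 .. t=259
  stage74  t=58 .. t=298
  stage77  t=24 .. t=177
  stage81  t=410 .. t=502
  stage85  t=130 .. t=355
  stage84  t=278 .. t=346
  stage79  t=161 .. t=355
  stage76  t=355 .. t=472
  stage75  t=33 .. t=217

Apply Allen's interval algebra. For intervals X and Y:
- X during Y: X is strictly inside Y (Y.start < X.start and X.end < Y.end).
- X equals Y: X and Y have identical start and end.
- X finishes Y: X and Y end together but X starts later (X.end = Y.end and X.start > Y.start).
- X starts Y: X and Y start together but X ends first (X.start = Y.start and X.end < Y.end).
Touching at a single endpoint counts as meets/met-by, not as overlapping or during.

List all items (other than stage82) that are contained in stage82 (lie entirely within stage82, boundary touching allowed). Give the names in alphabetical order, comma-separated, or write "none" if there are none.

stage84

Target stage82 = [t=244, t=359].
stage74 [t=58, t=298] → overlaps → no.
stage75 [t=33, t=217] → before → no.
stage76 [t=355, t=472] → overlapped-by → no.
stage77 [t=24, t=177] → before → no.
stage78 [t=63, t=291] → overlaps → no.
stage79 [t=161, t=355] → overlaps → no.
stage80 [t=211, t=259] → overlaps → no.
stage81 [t=410, t=502] → after → no.
stage83 [t=317, t=422] → overlapped-by → no.
stage84 [t=278, t=346] → during → yes.
stage85 [t=130, t=355] → overlaps → no.
Result: stage84.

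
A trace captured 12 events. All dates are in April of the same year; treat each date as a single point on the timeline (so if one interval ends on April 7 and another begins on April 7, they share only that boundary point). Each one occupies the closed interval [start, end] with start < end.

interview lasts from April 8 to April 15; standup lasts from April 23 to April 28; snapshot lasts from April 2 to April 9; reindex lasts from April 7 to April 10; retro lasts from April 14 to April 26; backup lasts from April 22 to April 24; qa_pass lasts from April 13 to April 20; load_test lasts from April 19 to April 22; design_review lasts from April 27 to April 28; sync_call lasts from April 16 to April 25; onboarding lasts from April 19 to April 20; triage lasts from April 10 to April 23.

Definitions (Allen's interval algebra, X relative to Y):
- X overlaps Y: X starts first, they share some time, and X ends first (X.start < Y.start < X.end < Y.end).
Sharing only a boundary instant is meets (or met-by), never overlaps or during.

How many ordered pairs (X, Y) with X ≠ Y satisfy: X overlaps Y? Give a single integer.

15

Checking all 132 ordered pairs for relation 'overlaps'; matching pairs in alphabetical order:
(backup, standup): backup overlaps standup ✓
(interview, qa_pass): interview overlaps qa_pass ✓
(interview, retro): interview overlaps retro ✓
(interview, triage): interview overlaps triage ✓
(qa_pass, load_test): qa_pass overlaps load_test ✓
(qa_pass, retro): qa_pass overlaps retro ✓
(qa_pass, sync_call): qa_pass overlaps sync_call ✓
(reindex, interview): reindex overlaps interview ✓
(retro, standup): retro overlaps standup ✓
(snapshot, interview): snapshot overlaps interview ✓
(snapshot, reindex): snapshot overlaps reindex ✓
(sync_call, standup): sync_call overlaps standup ✓
(triage, backup): triage overlaps backup ✓
(triage, retro): triage overlaps retro ✓
(triage, sync_call): triage overlaps sync_call ✓
Count: 15.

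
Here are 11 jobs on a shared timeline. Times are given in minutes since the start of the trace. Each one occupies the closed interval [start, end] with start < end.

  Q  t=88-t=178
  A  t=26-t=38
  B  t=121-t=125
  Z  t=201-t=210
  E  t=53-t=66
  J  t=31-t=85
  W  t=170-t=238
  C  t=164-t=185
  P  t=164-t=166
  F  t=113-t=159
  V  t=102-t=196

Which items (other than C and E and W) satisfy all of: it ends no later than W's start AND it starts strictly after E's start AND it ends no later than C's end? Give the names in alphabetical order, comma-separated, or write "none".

Conditions: its end is no later than W's start (X.end <= t=170) AND its start is strictly after E's start (X.start > t=53) AND its end is no later than C's end (X.end <= t=185).
A: end t=38 <= t=170? ✓; start t=26 > t=53? ✗; end t=38 <= t=185? ✓ → no.
B: end t=125 <= t=170? ✓; start t=121 > t=53? ✓; end t=125 <= t=185? ✓ → yes.
F: end t=159 <= t=170? ✓; start t=113 > t=53? ✓; end t=159 <= t=185? ✓ → yes.
J: end t=85 <= t=170? ✓; start t=31 > t=53? ✗; end t=85 <= t=185? ✓ → no.
P: end t=166 <= t=170? ✓; start t=164 > t=53? ✓; end t=166 <= t=185? ✓ → yes.
Q: end t=178 <= t=170? ✗; start t=88 > t=53? ✓; end t=178 <= t=185? ✓ → no.
V: end t=196 <= t=170? ✗; start t=102 > t=53? ✓; end t=196 <= t=185? ✗ → no.
Z: end t=210 <= t=170? ✗; start t=201 > t=53? ✓; end t=210 <= t=185? ✗ → no.
Result: B, F, P.

B, F, P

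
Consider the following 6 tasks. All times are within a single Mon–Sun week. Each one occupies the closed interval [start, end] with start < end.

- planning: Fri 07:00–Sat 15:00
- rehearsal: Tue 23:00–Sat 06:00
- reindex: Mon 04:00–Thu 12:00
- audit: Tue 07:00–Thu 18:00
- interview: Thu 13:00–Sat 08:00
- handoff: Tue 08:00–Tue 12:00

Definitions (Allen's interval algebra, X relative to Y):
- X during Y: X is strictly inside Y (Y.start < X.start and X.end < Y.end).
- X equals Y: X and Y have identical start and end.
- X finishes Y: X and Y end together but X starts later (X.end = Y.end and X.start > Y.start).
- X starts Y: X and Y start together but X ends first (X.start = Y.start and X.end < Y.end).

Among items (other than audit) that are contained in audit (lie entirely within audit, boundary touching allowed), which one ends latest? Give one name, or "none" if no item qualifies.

handoff

Target audit = [Tue 07:00, Thu 18:00].
handoff [Tue 08:00, Tue 12:00] → during → candidate.
interview [Thu 13:00, Sat 08:00] → overlapped-by → excluded.
planning [Fri 07:00, Sat 15:00] → after → excluded.
rehearsal [Tue 23:00, Sat 06:00] → overlapped-by → excluded.
reindex [Mon 04:00, Thu 12:00] → overlaps → excluded.
Among candidates, latest end is Tue 12:00 → handoff.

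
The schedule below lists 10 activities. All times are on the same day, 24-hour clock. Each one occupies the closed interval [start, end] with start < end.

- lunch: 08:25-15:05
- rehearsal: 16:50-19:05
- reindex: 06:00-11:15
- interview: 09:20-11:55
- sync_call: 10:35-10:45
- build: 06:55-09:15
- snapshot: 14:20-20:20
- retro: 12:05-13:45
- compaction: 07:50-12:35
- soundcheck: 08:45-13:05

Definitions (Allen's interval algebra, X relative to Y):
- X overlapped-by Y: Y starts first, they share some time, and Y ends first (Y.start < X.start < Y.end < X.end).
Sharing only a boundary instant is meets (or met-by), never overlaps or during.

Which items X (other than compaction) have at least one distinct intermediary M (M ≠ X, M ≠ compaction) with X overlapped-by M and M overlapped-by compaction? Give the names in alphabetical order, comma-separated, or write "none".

retro, snapshot

Target compaction = [07:50, 12:35].
Intermediaries M with M overlapped-by compaction: lunch, retro, soundcheck.
Via lunch — items with X overlapped-by lunch: snapshot.
Via retro — items with X overlapped-by retro: none.
Via soundcheck — items with X overlapped-by soundcheck: retro.
Union: retro, snapshot.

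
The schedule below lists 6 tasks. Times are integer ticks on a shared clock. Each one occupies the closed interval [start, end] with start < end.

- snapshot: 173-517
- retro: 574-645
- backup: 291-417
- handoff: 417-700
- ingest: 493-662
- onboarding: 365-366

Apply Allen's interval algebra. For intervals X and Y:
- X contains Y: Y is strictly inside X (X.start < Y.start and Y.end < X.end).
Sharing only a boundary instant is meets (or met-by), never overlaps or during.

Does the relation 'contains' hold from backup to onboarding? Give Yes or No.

backup = [291, 417], onboarding = [365, 366].
Actual relation of backup to onboarding: contains.
Asked whether 'contains' holds → Yes.

Yes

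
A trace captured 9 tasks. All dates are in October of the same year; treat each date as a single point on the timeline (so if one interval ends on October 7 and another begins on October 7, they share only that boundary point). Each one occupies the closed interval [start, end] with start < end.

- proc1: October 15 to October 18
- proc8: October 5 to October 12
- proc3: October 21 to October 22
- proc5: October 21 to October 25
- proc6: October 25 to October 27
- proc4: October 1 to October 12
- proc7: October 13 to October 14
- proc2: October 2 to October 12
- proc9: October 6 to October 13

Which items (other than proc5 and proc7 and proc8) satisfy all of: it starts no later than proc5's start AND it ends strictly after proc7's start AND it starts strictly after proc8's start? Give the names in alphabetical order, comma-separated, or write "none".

proc1, proc3

Conditions: its start is no later than proc5's start (X.start <= October 21) AND its end is strictly after proc7's start (X.end > October 13) AND its start is strictly after proc8's start (X.start > October 5).
proc1: start October 15 <= October 21? ✓; end October 18 > October 13? ✓; start October 15 > October 5? ✓ → yes.
proc2: start October 2 <= October 21? ✓; end October 12 > October 13? ✗; start October 2 > October 5? ✗ → no.
proc3: start October 21 <= October 21? ✓; end October 22 > October 13? ✓; start October 21 > October 5? ✓ → yes.
proc4: start October 1 <= October 21? ✓; end October 12 > October 13? ✗; start October 1 > October 5? ✗ → no.
proc6: start October 25 <= October 21? ✗; end October 27 > October 13? ✓; start October 25 > October 5? ✓ → no.
proc9: start October 6 <= October 21? ✓; end October 13 > October 13? ✗; start October 6 > October 5? ✓ → no.
Result: proc1, proc3.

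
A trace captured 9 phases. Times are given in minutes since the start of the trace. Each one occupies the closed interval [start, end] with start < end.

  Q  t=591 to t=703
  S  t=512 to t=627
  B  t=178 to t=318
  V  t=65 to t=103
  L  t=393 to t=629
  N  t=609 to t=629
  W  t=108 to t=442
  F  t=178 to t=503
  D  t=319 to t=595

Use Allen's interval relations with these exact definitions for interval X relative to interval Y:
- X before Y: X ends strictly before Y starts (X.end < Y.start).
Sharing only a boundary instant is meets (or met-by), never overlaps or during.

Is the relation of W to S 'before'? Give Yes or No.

W = [t=108, t=442], S = [t=512, t=627].
Actual relation of W to S: before.
Asked whether 'before' holds → Yes.

Yes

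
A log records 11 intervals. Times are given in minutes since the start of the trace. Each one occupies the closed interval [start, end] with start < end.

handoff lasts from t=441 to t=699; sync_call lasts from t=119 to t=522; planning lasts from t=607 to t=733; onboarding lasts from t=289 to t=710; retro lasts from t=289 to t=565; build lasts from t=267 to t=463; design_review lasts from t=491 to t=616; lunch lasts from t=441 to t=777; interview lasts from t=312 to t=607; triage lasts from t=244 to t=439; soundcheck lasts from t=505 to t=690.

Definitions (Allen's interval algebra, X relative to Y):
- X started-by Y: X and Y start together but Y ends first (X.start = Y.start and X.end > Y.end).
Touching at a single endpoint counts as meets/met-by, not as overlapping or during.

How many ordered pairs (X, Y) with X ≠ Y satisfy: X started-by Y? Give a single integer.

Checking all 110 ordered pairs for relation 'started-by'; matching pairs in alphabetical order:
(lunch, handoff): lunch started-by handoff ✓
(onboarding, retro): onboarding started-by retro ✓
Count: 2.

2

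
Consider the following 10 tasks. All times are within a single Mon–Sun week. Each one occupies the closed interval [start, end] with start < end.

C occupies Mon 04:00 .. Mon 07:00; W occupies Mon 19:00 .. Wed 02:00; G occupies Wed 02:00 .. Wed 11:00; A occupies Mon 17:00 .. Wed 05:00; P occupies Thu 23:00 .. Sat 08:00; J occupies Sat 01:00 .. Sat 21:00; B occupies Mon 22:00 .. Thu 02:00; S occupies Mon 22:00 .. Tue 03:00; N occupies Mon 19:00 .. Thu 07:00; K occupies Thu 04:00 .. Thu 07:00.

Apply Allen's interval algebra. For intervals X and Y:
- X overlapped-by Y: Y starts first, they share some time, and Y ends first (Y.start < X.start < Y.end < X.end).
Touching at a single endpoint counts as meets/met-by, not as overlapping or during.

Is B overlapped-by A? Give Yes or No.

Yes

B = [Mon 22:00, Thu 02:00], A = [Mon 17:00, Wed 05:00].
Actual relation of B to A: overlapped-by.
Asked whether 'overlapped-by' holds → Yes.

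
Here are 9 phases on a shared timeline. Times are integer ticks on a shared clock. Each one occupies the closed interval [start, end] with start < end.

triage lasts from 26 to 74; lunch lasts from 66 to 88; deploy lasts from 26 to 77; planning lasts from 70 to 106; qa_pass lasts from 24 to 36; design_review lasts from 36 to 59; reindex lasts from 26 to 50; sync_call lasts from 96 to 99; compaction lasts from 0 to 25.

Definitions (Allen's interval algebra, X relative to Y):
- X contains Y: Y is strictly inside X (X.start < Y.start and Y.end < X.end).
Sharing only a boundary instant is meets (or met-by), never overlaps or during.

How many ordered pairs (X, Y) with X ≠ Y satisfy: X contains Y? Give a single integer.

3

Checking all 72 ordered pairs for relation 'contains'; matching pairs in alphabetical order:
(deploy, design_review): deploy contains design_review ✓
(planning, sync_call): planning contains sync_call ✓
(triage, design_review): triage contains design_review ✓
Count: 3.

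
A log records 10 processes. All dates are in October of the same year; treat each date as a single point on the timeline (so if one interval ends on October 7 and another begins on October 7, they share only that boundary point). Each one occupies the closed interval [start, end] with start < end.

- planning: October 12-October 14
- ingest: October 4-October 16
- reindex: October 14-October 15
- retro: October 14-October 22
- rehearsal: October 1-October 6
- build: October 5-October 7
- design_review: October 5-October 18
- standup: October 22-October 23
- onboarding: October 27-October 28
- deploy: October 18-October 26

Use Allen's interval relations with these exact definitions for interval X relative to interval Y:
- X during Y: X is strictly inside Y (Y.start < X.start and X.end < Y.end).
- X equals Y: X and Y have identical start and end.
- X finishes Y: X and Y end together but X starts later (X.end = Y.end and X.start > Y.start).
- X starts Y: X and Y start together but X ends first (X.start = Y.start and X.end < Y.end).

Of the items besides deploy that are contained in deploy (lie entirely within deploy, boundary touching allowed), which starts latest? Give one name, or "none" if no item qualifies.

standup

Target deploy = [October 18, October 26].
build [October 5, October 7] → before → excluded.
design_review [October 5, October 18] → meets → excluded.
ingest [October 4, October 16] → before → excluded.
onboarding [October 27, October 28] → after → excluded.
planning [October 12, October 14] → before → excluded.
rehearsal [October 1, October 6] → before → excluded.
reindex [October 14, October 15] → before → excluded.
retro [October 14, October 22] → overlaps → excluded.
standup [October 22, October 23] → during → candidate.
Among candidates, latest start is October 22 → standup.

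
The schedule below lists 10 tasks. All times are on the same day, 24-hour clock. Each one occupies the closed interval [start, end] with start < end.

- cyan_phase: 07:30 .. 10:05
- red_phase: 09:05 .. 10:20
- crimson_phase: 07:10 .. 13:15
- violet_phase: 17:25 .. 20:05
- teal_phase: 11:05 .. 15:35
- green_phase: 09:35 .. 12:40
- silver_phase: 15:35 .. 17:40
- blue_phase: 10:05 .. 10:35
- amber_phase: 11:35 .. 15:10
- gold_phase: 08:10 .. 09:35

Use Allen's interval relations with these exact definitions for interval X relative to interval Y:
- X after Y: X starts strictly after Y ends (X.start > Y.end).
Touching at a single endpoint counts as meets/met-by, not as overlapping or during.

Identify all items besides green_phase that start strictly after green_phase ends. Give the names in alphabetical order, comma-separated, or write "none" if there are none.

Target green_phase = [09:35, 12:40].
amber_phase [11:35, 15:10] → overlapped-by → no.
blue_phase [10:05, 10:35] → during → no.
crimson_phase [07:10, 13:15] → contains → no.
cyan_phase [07:30, 10:05] → overlaps → no.
gold_phase [08:10, 09:35] → meets → no.
red_phase [09:05, 10:20] → overlaps → no.
silver_phase [15:35, 17:40] → after → yes.
teal_phase [11:05, 15:35] → overlapped-by → no.
violet_phase [17:25, 20:05] → after → yes.
Result: silver_phase, violet_phase.

silver_phase, violet_phase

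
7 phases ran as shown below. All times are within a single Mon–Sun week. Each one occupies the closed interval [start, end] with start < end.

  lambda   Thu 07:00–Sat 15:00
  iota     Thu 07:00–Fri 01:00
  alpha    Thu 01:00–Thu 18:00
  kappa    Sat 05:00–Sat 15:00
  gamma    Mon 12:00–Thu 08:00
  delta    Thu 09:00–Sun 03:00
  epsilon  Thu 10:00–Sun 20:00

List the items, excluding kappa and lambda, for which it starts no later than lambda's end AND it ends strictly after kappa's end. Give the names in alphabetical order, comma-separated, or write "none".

Conditions: its start is no later than lambda's end (X.start <= Sat 15:00) AND its end is strictly after kappa's end (X.end > Sat 15:00).
alpha: start Thu 01:00 <= Sat 15:00? ✓; end Thu 18:00 > Sat 15:00? ✗ → no.
delta: start Thu 09:00 <= Sat 15:00? ✓; end Sun 03:00 > Sat 15:00? ✓ → yes.
epsilon: start Thu 10:00 <= Sat 15:00? ✓; end Sun 20:00 > Sat 15:00? ✓ → yes.
gamma: start Mon 12:00 <= Sat 15:00? ✓; end Thu 08:00 > Sat 15:00? ✗ → no.
iota: start Thu 07:00 <= Sat 15:00? ✓; end Fri 01:00 > Sat 15:00? ✗ → no.
Result: delta, epsilon.

delta, epsilon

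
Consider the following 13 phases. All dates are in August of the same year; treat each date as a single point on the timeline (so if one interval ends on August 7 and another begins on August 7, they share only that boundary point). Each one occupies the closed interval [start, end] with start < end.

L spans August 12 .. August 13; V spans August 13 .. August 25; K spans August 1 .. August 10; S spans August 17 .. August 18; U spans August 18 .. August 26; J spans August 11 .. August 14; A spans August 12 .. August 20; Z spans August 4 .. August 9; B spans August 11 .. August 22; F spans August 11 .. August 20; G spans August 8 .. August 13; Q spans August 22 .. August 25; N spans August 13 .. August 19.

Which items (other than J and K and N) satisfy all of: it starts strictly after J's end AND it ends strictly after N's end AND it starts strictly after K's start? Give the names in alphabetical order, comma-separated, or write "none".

Q, U

Conditions: its start is strictly after J's end (X.start > August 14) AND its end is strictly after N's end (X.end > August 19) AND its start is strictly after K's start (X.start > August 1).
A: start August 12 > August 14? ✗; end August 20 > August 19? ✓; start August 12 > August 1? ✓ → no.
B: start August 11 > August 14? ✗; end August 22 > August 19? ✓; start August 11 > August 1? ✓ → no.
F: start August 11 > August 14? ✗; end August 20 > August 19? ✓; start August 11 > August 1? ✓ → no.
G: start August 8 > August 14? ✗; end August 13 > August 19? ✗; start August 8 > August 1? ✓ → no.
L: start August 12 > August 14? ✗; end August 13 > August 19? ✗; start August 12 > August 1? ✓ → no.
Q: start August 22 > August 14? ✓; end August 25 > August 19? ✓; start August 22 > August 1? ✓ → yes.
S: start August 17 > August 14? ✓; end August 18 > August 19? ✗; start August 17 > August 1? ✓ → no.
U: start August 18 > August 14? ✓; end August 26 > August 19? ✓; start August 18 > August 1? ✓ → yes.
V: start August 13 > August 14? ✗; end August 25 > August 19? ✓; start August 13 > August 1? ✓ → no.
Z: start August 4 > August 14? ✗; end August 9 > August 19? ✗; start August 4 > August 1? ✓ → no.
Result: Q, U.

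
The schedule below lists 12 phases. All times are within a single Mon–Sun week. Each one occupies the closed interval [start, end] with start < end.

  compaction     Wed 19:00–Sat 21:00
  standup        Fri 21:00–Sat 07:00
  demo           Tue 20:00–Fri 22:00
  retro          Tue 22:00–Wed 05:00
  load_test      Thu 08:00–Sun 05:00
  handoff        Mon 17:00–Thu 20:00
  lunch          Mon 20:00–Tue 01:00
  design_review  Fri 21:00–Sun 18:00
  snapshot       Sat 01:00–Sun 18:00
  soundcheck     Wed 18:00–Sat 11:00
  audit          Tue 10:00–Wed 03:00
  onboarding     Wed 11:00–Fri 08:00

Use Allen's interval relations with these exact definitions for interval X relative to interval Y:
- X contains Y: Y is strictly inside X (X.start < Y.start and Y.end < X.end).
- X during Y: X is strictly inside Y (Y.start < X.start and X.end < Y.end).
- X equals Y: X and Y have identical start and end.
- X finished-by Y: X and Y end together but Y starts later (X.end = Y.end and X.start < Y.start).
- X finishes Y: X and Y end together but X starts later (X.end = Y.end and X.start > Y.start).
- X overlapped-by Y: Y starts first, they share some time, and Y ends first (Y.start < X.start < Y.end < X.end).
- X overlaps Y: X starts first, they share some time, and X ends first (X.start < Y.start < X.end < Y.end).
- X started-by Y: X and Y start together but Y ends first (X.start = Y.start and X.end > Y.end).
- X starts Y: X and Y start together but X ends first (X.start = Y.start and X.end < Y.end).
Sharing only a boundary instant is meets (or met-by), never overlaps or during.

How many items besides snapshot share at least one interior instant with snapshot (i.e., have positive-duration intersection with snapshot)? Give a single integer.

Target snapshot = [Sat 01:00, Sun 18:00].
audit [Tue 10:00, Wed 03:00] → before → no.
compaction [Wed 19:00, Sat 21:00] → overlaps → counts.
demo [Tue 20:00, Fri 22:00] → before → no.
design_review [Fri 21:00, Sun 18:00] → finished-by → counts.
handoff [Mon 17:00, Thu 20:00] → before → no.
load_test [Thu 08:00, Sun 05:00] → overlaps → counts.
lunch [Mon 20:00, Tue 01:00] → before → no.
onboarding [Wed 11:00, Fri 08:00] → before → no.
retro [Tue 22:00, Wed 05:00] → before → no.
soundcheck [Wed 18:00, Sat 11:00] → overlaps → counts.
standup [Fri 21:00, Sat 07:00] → overlaps → counts.
Total: 5.

5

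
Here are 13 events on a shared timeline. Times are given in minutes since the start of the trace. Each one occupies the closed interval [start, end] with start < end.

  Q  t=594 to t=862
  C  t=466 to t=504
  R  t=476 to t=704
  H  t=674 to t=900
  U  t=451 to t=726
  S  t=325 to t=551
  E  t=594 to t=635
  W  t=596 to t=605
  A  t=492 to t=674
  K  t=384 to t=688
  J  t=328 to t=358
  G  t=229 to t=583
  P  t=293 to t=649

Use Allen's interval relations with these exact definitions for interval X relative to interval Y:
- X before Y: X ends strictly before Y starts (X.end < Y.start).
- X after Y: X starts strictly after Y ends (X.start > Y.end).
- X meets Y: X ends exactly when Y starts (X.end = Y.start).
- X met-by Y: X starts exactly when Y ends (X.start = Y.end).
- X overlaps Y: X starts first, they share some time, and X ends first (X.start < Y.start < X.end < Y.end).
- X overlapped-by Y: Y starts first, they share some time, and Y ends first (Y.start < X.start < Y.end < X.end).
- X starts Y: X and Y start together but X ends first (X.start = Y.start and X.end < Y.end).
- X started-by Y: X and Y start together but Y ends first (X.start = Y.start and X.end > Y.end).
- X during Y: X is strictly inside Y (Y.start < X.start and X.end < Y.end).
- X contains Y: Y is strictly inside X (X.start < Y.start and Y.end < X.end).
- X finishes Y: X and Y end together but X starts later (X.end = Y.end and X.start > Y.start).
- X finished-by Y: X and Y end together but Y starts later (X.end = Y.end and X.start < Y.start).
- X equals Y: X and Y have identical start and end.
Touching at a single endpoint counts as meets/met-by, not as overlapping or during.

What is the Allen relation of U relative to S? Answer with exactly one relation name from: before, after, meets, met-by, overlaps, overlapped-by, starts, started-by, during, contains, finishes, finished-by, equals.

U = [t=451, t=726]; S = [t=325, t=551].
Compare endpoints: U.start > S.start, U.start < S.end, U.end > S.start, U.end > S.end.
That pattern is 'overlapped-by'.

overlapped-by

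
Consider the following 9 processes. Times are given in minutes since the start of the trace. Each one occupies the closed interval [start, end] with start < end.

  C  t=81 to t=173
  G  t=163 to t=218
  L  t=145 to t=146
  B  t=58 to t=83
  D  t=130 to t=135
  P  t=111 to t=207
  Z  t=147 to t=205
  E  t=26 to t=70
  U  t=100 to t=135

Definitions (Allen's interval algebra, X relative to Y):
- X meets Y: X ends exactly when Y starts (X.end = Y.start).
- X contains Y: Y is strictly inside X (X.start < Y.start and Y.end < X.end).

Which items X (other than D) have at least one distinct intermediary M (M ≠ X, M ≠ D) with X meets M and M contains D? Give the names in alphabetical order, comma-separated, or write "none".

Target D = [t=130, t=135].
Intermediaries M with M contains D: C, P.
Via C — items with X meets C: none.
Via P — items with X meets P: none.
Union: none.

none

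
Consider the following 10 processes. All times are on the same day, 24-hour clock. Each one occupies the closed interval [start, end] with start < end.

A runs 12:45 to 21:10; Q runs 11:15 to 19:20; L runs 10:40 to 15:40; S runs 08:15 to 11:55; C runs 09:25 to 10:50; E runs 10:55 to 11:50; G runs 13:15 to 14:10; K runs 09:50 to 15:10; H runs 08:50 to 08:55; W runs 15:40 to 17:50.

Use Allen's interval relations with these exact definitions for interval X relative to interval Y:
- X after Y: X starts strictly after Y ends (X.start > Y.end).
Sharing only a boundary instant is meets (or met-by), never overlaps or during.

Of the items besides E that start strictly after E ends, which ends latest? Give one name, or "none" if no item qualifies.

Target E = [10:55, 11:50].
A [12:45, 21:10] → after → candidate.
C [09:25, 10:50] → before → excluded.
G [13:15, 14:10] → after → candidate.
H [08:50, 08:55] → before → excluded.
K [09:50, 15:10] → contains → excluded.
L [10:40, 15:40] → contains → excluded.
Q [11:15, 19:20] → overlapped-by → excluded.
S [08:15, 11:55] → contains → excluded.
W [15:40, 17:50] → after → candidate.
Among candidates, latest end is 21:10 → A.

A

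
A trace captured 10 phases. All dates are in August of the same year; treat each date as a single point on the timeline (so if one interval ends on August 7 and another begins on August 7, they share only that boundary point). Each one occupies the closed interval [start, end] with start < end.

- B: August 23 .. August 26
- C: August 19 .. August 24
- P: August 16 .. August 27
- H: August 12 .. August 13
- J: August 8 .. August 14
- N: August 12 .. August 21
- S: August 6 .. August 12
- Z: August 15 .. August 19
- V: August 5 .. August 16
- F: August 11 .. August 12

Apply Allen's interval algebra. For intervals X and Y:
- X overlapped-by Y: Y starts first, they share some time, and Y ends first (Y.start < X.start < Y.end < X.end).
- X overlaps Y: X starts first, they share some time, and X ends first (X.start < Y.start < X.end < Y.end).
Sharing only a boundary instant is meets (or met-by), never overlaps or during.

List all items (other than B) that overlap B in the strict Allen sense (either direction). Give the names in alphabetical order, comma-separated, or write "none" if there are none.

C

Target B = [August 23, August 26].
C [August 19, August 24] → overlaps → yes.
F [August 11, August 12] → before → no.
H [August 12, August 13] → before → no.
J [August 8, August 14] → before → no.
N [August 12, August 21] → before → no.
P [August 16, August 27] → contains → no.
S [August 6, August 12] → before → no.
V [August 5, August 16] → before → no.
Z [August 15, August 19] → before → no.
Result: C.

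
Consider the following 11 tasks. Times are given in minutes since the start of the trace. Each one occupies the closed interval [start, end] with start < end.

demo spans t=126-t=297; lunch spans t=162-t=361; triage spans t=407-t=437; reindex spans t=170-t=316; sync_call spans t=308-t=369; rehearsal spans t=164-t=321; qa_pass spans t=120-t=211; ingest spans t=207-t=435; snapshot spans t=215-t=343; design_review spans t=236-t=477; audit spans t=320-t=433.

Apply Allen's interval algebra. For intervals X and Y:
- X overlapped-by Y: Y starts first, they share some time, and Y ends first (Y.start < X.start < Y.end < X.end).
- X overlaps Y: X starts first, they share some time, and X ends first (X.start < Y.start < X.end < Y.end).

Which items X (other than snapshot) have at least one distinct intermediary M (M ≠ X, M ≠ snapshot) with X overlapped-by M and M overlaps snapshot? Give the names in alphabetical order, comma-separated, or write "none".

Target snapshot = [t=215, t=343].
Intermediaries M with M overlaps snapshot: demo, rehearsal, reindex.
Via demo — items with X overlapped-by demo: design_review, ingest, lunch, rehearsal, reindex.
Via rehearsal — items with X overlapped-by rehearsal: audit, design_review, ingest, sync_call.
Via reindex — items with X overlapped-by reindex: design_review, ingest, sync_call.
Union: audit, design_review, ingest, lunch, rehearsal, reindex, sync_call.

audit, design_review, ingest, lunch, rehearsal, reindex, sync_call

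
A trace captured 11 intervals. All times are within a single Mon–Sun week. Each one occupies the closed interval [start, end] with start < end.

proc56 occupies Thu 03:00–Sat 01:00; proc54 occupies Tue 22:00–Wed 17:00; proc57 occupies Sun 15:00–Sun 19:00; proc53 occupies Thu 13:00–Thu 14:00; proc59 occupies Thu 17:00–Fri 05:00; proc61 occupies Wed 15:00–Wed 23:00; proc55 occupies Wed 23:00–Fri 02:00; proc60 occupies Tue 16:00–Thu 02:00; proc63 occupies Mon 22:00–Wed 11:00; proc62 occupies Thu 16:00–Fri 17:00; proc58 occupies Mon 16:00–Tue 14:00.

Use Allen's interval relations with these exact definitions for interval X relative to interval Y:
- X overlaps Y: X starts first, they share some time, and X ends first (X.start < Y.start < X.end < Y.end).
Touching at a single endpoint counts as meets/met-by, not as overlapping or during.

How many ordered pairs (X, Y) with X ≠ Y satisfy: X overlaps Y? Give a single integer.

8

Checking all 110 ordered pairs for relation 'overlaps'; matching pairs in alphabetical order:
(proc54, proc61): proc54 overlaps proc61 ✓
(proc55, proc56): proc55 overlaps proc56 ✓
(proc55, proc59): proc55 overlaps proc59 ✓
(proc55, proc62): proc55 overlaps proc62 ✓
(proc58, proc63): proc58 overlaps proc63 ✓
(proc60, proc55): proc60 overlaps proc55 ✓
(proc63, proc54): proc63 overlaps proc54 ✓
(proc63, proc60): proc63 overlaps proc60 ✓
Count: 8.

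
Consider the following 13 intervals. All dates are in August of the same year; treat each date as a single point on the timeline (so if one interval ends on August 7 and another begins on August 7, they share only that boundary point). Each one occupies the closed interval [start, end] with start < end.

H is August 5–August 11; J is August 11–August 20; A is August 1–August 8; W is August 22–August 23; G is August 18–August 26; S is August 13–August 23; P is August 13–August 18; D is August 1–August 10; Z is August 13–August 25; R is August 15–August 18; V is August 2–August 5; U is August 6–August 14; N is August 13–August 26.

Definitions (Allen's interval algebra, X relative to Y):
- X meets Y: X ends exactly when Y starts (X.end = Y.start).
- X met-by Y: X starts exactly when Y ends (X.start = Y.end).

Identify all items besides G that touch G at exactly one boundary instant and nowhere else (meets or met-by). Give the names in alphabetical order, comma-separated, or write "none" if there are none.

Target G = [August 18, August 26].
A [August 1, August 8] → before → no.
D [August 1, August 10] → before → no.
H [August 5, August 11] → before → no.
J [August 11, August 20] → overlaps → no.
N [August 13, August 26] → finished-by → no.
P [August 13, August 18] → meets → yes.
R [August 15, August 18] → meets → yes.
S [August 13, August 23] → overlaps → no.
U [August 6, August 14] → before → no.
V [August 2, August 5] → before → no.
W [August 22, August 23] → during → no.
Z [August 13, August 25] → overlaps → no.
Result: P, R.

P, R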